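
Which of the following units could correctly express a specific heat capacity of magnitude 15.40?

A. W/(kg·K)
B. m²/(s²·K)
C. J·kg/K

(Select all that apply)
B

specific heat capacity has SI base units: m^2 / (s^2 * K)

Checking each option against m^2 / (s^2 * K):
  A. W/(kg·K): ✗ does not match
  B. m²/(s²·K): ✓ matches
  C. J·kg/K: ✗ does not match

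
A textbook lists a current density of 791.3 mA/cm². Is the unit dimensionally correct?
Yes

current density has SI base units: A / m^2
mA/cm² reduces to the same SI base units, so it is a valid unit for current density.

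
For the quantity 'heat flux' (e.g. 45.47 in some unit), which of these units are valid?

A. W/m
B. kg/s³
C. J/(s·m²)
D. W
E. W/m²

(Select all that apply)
B, C, E

heat flux has SI base units: kg / s^3

Checking each option against kg / s^3:
  A. W/m: ✗ does not match
  B. kg/s³: ✓ matches
  C. J/(s·m²): ✓ matches
  D. W: ✗ does not match
  E. W/m²: ✓ matches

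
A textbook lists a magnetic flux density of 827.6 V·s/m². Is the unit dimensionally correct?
Yes

magnetic flux density has SI base units: kg / (A * s^2)
V·s/m² reduces to the same SI base units, so it is a valid unit for magnetic flux density.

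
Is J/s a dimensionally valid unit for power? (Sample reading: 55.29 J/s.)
Yes

power has SI base units: kg * m^2 / s^3
J/s reduces to the same SI base units, so it is a valid unit for power.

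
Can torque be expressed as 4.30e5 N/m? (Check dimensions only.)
No

torque has SI base units: kg * m^2 / s^2
N/m does NOT reduce to kg * m^2 / s^2; a valid unit for torque would be e.g. N·m.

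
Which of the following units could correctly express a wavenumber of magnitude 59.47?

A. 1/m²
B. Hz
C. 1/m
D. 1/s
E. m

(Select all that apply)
C

wavenumber has SI base units: 1 / m

Checking each option against 1 / m:
  A. 1/m²: ✗ does not match
  B. Hz: ✗ does not match
  C. 1/m: ✓ matches
  D. 1/s: ✗ does not match
  E. m: ✗ does not match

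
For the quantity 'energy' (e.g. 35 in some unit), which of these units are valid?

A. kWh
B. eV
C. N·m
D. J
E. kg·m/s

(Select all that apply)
A, B, C, D

energy has SI base units: kg * m^2 / s^2

Checking each option against kg * m^2 / s^2:
  A. kWh: ✓ matches
  B. eV: ✓ matches
  C. N·m: ✓ matches
  D. J: ✓ matches
  E. kg·m/s: ✗ does not match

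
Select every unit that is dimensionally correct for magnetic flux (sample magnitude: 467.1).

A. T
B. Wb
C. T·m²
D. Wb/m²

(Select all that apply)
B, C

magnetic flux has SI base units: kg * m^2 / (A * s^2)

Checking each option against kg * m^2 / (A * s^2):
  A. T: ✗ does not match
  B. Wb: ✓ matches
  C. T·m²: ✓ matches
  D. Wb/m²: ✗ does not match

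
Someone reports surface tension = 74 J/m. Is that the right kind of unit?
No

surface tension has SI base units: kg / s^2
J/m does NOT reduce to kg / s^2; a valid unit for surface tension would be e.g. N/m.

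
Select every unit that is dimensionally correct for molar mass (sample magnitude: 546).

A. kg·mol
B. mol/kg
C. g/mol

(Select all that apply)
C

molar mass has SI base units: kg / mol

Checking each option against kg / mol:
  A. kg·mol: ✗ does not match
  B. mol/kg: ✗ does not match
  C. g/mol: ✓ matches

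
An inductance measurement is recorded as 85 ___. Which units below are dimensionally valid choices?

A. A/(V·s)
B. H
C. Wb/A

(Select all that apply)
B, C

inductance has SI base units: kg * m^2 / (A^2 * s^2)

Checking each option against kg * m^2 / (A^2 * s^2):
  A. A/(V·s): ✗ does not match
  B. H: ✓ matches
  C. Wb/A: ✓ matches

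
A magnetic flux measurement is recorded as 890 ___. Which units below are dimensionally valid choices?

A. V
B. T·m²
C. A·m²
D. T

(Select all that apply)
B

magnetic flux has SI base units: kg * m^2 / (A * s^2)

Checking each option against kg * m^2 / (A * s^2):
  A. V: ✗ does not match
  B. T·m²: ✓ matches
  C. A·m²: ✗ does not match
  D. T: ✗ does not match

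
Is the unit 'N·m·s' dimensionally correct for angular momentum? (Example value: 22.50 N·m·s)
Yes

angular momentum has SI base units: kg * m^2 / s
N·m·s reduces to the same SI base units, so it is a valid unit for angular momentum.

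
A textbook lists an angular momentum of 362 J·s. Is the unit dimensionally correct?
Yes

angular momentum has SI base units: kg * m^2 / s
J·s reduces to the same SI base units, so it is a valid unit for angular momentum.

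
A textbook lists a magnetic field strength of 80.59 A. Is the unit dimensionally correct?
No

magnetic field strength has SI base units: A / m
A does NOT reduce to A / m; a valid unit for magnetic field strength would be e.g. A/m.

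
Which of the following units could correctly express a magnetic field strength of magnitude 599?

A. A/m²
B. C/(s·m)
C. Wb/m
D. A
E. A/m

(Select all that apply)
B, E

magnetic field strength has SI base units: A / m

Checking each option against A / m:
  A. A/m²: ✗ does not match
  B. C/(s·m): ✓ matches
  C. Wb/m: ✗ does not match
  D. A: ✗ does not match
  E. A/m: ✓ matches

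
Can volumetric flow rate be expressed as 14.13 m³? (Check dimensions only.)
No

volumetric flow rate has SI base units: m^3 / s
m³ does NOT reduce to m^3 / s; a valid unit for volumetric flow rate would be e.g. m³/s.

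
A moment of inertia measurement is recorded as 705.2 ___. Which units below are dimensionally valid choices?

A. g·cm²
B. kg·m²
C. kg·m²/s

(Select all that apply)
A, B

moment of inertia has SI base units: kg * m^2

Checking each option against kg * m^2:
  A. g·cm²: ✓ matches
  B. kg·m²: ✓ matches
  C. kg·m²/s: ✗ does not match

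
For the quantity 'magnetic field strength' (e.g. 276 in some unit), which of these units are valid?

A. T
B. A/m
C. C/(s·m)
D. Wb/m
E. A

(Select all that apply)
B, C

magnetic field strength has SI base units: A / m

Checking each option against A / m:
  A. T: ✗ does not match
  B. A/m: ✓ matches
  C. C/(s·m): ✓ matches
  D. Wb/m: ✗ does not match
  E. A: ✗ does not match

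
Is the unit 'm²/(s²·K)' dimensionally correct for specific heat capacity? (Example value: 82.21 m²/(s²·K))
Yes

specific heat capacity has SI base units: m^2 / (s^2 * K)
m²/(s²·K) reduces to the same SI base units, so it is a valid unit for specific heat capacity.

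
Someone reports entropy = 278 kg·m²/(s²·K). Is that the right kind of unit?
Yes

entropy has SI base units: kg * m^2 / (s^2 * K)
kg·m²/(s²·K) reduces to the same SI base units, so it is a valid unit for entropy.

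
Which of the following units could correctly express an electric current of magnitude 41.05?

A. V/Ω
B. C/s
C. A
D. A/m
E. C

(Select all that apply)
A, B, C

electric current has SI base units: A

Checking each option against A:
  A. V/Ω: ✓ matches
  B. C/s: ✓ matches
  C. A: ✓ matches
  D. A/m: ✗ does not match
  E. C: ✗ does not match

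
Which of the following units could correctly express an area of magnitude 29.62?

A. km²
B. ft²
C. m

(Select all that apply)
A, B

area has SI base units: m^2

Checking each option against m^2:
  A. km²: ✓ matches
  B. ft²: ✓ matches
  C. m: ✗ does not match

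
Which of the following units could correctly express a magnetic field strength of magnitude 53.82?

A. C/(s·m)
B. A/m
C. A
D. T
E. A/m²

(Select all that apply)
A, B

magnetic field strength has SI base units: A / m

Checking each option against A / m:
  A. C/(s·m): ✓ matches
  B. A/m: ✓ matches
  C. A: ✗ does not match
  D. T: ✗ does not match
  E. A/m²: ✗ does not match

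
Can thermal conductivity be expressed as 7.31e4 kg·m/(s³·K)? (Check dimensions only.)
Yes

thermal conductivity has SI base units: kg * m / (s^3 * K)
kg·m/(s³·K) reduces to the same SI base units, so it is a valid unit for thermal conductivity.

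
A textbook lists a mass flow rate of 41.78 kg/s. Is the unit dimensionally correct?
Yes

mass flow rate has SI base units: kg / s
kg/s reduces to the same SI base units, so it is a valid unit for mass flow rate.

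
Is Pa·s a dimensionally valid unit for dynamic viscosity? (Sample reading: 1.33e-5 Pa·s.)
Yes

dynamic viscosity has SI base units: kg / (m * s)
Pa·s reduces to the same SI base units, so it is a valid unit for dynamic viscosity.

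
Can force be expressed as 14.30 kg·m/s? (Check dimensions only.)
No

force has SI base units: kg * m / s^2
kg·m/s does NOT reduce to kg * m / s^2; a valid unit for force would be e.g. N.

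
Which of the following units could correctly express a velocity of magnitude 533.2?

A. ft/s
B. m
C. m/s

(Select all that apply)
A, C

velocity has SI base units: m / s

Checking each option against m / s:
  A. ft/s: ✓ matches
  B. m: ✗ does not match
  C. m/s: ✓ matches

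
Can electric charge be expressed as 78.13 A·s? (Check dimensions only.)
Yes

electric charge has SI base units: A * s
A·s reduces to the same SI base units, so it is a valid unit for electric charge.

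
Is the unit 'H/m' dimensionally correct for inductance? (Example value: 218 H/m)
No

inductance has SI base units: kg * m^2 / (A^2 * s^2)
H/m does NOT reduce to kg * m^2 / (A^2 * s^2); a valid unit for inductance would be e.g. H.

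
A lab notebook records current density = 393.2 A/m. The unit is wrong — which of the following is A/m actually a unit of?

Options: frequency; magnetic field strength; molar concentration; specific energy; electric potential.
magnetic field strength

current density should have units dimensionally equivalent to A / m^2 (e.g. A/m²).
The given unit 'A/m' reduces to A / m. Of the listed options, that is the dimensionality of magnetic field strength.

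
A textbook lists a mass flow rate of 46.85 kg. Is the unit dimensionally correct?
No

mass flow rate has SI base units: kg / s
kg does NOT reduce to kg / s; a valid unit for mass flow rate would be e.g. kg/s.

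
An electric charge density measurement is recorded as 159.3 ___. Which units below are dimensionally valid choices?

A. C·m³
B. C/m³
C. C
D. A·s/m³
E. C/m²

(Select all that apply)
B, D

electric charge density has SI base units: A * s / m^3

Checking each option against A * s / m^3:
  A. C·m³: ✗ does not match
  B. C/m³: ✓ matches
  C. C: ✗ does not match
  D. A·s/m³: ✓ matches
  E. C/m²: ✗ does not match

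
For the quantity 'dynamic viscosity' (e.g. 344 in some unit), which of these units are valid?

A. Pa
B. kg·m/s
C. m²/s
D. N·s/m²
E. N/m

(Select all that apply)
D

dynamic viscosity has SI base units: kg / (m * s)

Checking each option against kg / (m * s):
  A. Pa: ✗ does not match
  B. kg·m/s: ✗ does not match
  C. m²/s: ✗ does not match
  D. N·s/m²: ✓ matches
  E. N/m: ✗ does not match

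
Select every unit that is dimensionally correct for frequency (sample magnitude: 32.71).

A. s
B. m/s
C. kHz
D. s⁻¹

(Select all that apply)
C, D

frequency has SI base units: 1 / s

Checking each option against 1 / s:
  A. s: ✗ does not match
  B. m/s: ✗ does not match
  C. kHz: ✓ matches
  D. s⁻¹: ✓ matches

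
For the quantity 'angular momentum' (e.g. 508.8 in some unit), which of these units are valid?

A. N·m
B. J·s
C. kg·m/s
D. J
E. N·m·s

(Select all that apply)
B, E

angular momentum has SI base units: kg * m^2 / s

Checking each option against kg * m^2 / s:
  A. N·m: ✗ does not match
  B. J·s: ✓ matches
  C. kg·m/s: ✗ does not match
  D. J: ✗ does not match
  E. N·m·s: ✓ matches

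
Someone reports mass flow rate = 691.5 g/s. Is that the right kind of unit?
Yes

mass flow rate has SI base units: kg / s
g/s reduces to the same SI base units, so it is a valid unit for mass flow rate.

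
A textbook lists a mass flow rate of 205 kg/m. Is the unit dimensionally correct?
No

mass flow rate has SI base units: kg / s
kg/m does NOT reduce to kg / s; a valid unit for mass flow rate would be e.g. kg/s.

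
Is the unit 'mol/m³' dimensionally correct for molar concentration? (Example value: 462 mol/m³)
Yes

molar concentration has SI base units: mol / m^3
mol/m³ reduces to the same SI base units, so it is a valid unit for molar concentration.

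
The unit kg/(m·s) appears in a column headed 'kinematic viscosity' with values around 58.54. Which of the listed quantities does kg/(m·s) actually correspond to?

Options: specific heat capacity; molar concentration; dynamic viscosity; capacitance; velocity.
dynamic viscosity

kinematic viscosity should have units dimensionally equivalent to m^2 / s (e.g. m²/s).
The given unit 'kg/(m·s)' reduces to kg / (m * s). Of the listed options, that is the dimensionality of dynamic viscosity.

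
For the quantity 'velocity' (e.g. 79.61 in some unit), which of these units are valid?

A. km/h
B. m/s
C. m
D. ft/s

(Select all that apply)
A, B, D

velocity has SI base units: m / s

Checking each option against m / s:
  A. km/h: ✓ matches
  B. m/s: ✓ matches
  C. m: ✗ does not match
  D. ft/s: ✓ matches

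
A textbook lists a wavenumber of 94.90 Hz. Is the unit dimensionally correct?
No

wavenumber has SI base units: 1 / m
Hz does NOT reduce to 1 / m; a valid unit for wavenumber would be e.g. 1/m.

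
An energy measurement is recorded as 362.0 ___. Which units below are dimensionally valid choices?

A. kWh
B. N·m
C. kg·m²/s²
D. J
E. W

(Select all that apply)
A, B, C, D

energy has SI base units: kg * m^2 / s^2

Checking each option against kg * m^2 / s^2:
  A. kWh: ✓ matches
  B. N·m: ✓ matches
  C. kg·m²/s²: ✓ matches
  D. J: ✓ matches
  E. W: ✗ does not match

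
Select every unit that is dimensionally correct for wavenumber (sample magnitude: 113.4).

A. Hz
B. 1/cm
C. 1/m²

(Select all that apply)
B

wavenumber has SI base units: 1 / m

Checking each option against 1 / m:
  A. Hz: ✗ does not match
  B. 1/cm: ✓ matches
  C. 1/m²: ✗ does not match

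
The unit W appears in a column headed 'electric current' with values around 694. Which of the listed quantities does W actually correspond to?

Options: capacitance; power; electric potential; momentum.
power

electric current should have units dimensionally equivalent to A (e.g. A).
The given unit 'W' reduces to kg * m^2 / s^3. Of the listed options, that is the dimensionality of power.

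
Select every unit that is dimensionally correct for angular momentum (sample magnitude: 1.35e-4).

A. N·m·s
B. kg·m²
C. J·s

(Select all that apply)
A, C

angular momentum has SI base units: kg * m^2 / s

Checking each option against kg * m^2 / s:
  A. N·m·s: ✓ matches
  B. kg·m²: ✗ does not match
  C. J·s: ✓ matches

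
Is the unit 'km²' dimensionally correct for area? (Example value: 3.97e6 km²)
Yes

area has SI base units: m^2
km² reduces to the same SI base units, so it is a valid unit for area.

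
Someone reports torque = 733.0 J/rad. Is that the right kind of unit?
Yes

torque has SI base units: kg * m^2 / s^2
J/rad reduces to the same SI base units, so it is a valid unit for torque.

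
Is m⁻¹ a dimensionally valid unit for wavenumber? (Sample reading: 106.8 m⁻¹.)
Yes

wavenumber has SI base units: 1 / m
m⁻¹ reduces to the same SI base units, so it is a valid unit for wavenumber.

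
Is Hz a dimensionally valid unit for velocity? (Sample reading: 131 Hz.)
No

velocity has SI base units: m / s
Hz does NOT reduce to m / s; a valid unit for velocity would be e.g. m/s.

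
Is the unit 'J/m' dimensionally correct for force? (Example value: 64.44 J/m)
Yes

force has SI base units: kg * m / s^2
J/m reduces to the same SI base units, so it is a valid unit for force.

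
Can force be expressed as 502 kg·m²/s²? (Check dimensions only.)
No

force has SI base units: kg * m / s^2
kg·m²/s² does NOT reduce to kg * m / s^2; a valid unit for force would be e.g. N.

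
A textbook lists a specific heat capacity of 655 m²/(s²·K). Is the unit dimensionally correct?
Yes

specific heat capacity has SI base units: m^2 / (s^2 * K)
m²/(s²·K) reduces to the same SI base units, so it is a valid unit for specific heat capacity.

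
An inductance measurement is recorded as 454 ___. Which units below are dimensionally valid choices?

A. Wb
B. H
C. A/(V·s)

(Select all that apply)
B

inductance has SI base units: kg * m^2 / (A^2 * s^2)

Checking each option against kg * m^2 / (A^2 * s^2):
  A. Wb: ✗ does not match
  B. H: ✓ matches
  C. A/(V·s): ✗ does not match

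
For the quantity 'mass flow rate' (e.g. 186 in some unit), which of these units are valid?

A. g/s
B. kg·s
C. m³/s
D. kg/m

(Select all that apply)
A

mass flow rate has SI base units: kg / s

Checking each option against kg / s:
  A. g/s: ✓ matches
  B. kg·s: ✗ does not match
  C. m³/s: ✗ does not match
  D. kg/m: ✗ does not match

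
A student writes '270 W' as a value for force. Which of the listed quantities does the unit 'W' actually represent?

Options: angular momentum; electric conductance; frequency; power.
power

force should have units dimensionally equivalent to kg * m / s^2 (e.g. N).
The given unit 'W' reduces to kg * m^2 / s^3. Of the listed options, that is the dimensionality of power.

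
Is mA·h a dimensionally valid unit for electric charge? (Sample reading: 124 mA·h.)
Yes

electric charge has SI base units: A * s
mA·h reduces to the same SI base units, so it is a valid unit for electric charge.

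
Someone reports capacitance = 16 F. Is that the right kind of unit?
Yes

capacitance has SI base units: A^2 * s^4 / (kg * m^2)
F reduces to the same SI base units, so it is a valid unit for capacitance.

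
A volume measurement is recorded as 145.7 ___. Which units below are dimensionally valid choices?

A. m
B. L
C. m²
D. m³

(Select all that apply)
B, D

volume has SI base units: m^3

Checking each option against m^3:
  A. m: ✗ does not match
  B. L: ✓ matches
  C. m²: ✗ does not match
  D. m³: ✓ matches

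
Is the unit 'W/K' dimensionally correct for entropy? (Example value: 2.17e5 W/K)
No

entropy has SI base units: kg * m^2 / (s^2 * K)
W/K does NOT reduce to kg * m^2 / (s^2 * K); a valid unit for entropy would be e.g. J/K.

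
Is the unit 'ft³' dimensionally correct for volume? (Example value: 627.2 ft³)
Yes

volume has SI base units: m^3
ft³ reduces to the same SI base units, so it is a valid unit for volume.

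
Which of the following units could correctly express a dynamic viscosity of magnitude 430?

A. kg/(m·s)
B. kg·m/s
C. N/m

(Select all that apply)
A

dynamic viscosity has SI base units: kg / (m * s)

Checking each option against kg / (m * s):
  A. kg/(m·s): ✓ matches
  B. kg·m/s: ✗ does not match
  C. N/m: ✗ does not match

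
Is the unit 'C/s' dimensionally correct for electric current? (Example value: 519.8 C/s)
Yes

electric current has SI base units: A
C/s reduces to the same SI base units, so it is a valid unit for electric current.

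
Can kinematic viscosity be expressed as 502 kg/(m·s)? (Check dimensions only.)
No

kinematic viscosity has SI base units: m^2 / s
kg/(m·s) does NOT reduce to m^2 / s; a valid unit for kinematic viscosity would be e.g. m²/s.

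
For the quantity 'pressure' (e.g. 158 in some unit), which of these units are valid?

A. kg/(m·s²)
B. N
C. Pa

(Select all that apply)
A, C

pressure has SI base units: kg / (m * s^2)

Checking each option against kg / (m * s^2):
  A. kg/(m·s²): ✓ matches
  B. N: ✗ does not match
  C. Pa: ✓ matches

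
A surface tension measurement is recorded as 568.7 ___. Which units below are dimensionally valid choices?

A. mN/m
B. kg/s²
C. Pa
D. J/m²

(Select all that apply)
A, B, D

surface tension has SI base units: kg / s^2

Checking each option against kg / s^2:
  A. mN/m: ✓ matches
  B. kg/s²: ✓ matches
  C. Pa: ✗ does not match
  D. J/m²: ✓ matches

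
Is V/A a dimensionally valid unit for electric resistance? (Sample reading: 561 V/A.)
Yes

electric resistance has SI base units: kg * m^2 / (A^2 * s^3)
V/A reduces to the same SI base units, so it is a valid unit for electric resistance.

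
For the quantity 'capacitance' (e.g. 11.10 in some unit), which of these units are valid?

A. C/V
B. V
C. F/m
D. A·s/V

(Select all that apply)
A, D

capacitance has SI base units: A^2 * s^4 / (kg * m^2)

Checking each option against A^2 * s^4 / (kg * m^2):
  A. C/V: ✓ matches
  B. V: ✗ does not match
  C. F/m: ✗ does not match
  D. A·s/V: ✓ matches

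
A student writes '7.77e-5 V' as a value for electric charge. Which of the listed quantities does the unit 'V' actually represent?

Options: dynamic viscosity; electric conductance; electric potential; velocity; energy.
electric potential

electric charge should have units dimensionally equivalent to A * s (e.g. C).
The given unit 'V' reduces to kg * m^2 / (A * s^3). Of the listed options, that is the dimensionality of electric potential.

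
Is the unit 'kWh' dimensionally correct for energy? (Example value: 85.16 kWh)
Yes

energy has SI base units: kg * m^2 / s^2
kWh reduces to the same SI base units, so it is a valid unit for energy.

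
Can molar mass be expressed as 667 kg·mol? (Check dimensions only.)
No

molar mass has SI base units: kg / mol
kg·mol does NOT reduce to kg / mol; a valid unit for molar mass would be e.g. kg/mol.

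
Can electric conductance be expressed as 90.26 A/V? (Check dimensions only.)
Yes

electric conductance has SI base units: A^2 * s^3 / (kg * m^2)
A/V reduces to the same SI base units, so it is a valid unit for electric conductance.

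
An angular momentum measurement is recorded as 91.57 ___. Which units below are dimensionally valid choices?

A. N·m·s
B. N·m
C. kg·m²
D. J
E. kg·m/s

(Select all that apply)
A

angular momentum has SI base units: kg * m^2 / s

Checking each option against kg * m^2 / s:
  A. N·m·s: ✓ matches
  B. N·m: ✗ does not match
  C. kg·m²: ✗ does not match
  D. J: ✗ does not match
  E. kg·m/s: ✗ does not match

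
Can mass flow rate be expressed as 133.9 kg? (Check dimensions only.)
No

mass flow rate has SI base units: kg / s
kg does NOT reduce to kg / s; a valid unit for mass flow rate would be e.g. kg/s.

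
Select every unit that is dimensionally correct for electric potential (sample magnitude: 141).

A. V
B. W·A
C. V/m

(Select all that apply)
A

electric potential has SI base units: kg * m^2 / (A * s^3)

Checking each option against kg * m^2 / (A * s^3):
  A. V: ✓ matches
  B. W·A: ✗ does not match
  C. V/m: ✗ does not match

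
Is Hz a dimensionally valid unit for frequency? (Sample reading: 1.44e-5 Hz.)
Yes

frequency has SI base units: 1 / s
Hz reduces to the same SI base units, so it is a valid unit for frequency.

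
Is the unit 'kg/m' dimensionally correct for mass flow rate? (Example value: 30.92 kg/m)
No

mass flow rate has SI base units: kg / s
kg/m does NOT reduce to kg / s; a valid unit for mass flow rate would be e.g. kg/s.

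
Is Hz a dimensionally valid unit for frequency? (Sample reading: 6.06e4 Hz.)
Yes

frequency has SI base units: 1 / s
Hz reduces to the same SI base units, so it is a valid unit for frequency.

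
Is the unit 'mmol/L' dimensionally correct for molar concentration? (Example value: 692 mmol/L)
Yes

molar concentration has SI base units: mol / m^3
mmol/L reduces to the same SI base units, so it is a valid unit for molar concentration.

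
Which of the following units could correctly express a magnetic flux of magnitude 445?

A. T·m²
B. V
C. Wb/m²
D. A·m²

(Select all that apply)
A

magnetic flux has SI base units: kg * m^2 / (A * s^2)

Checking each option against kg * m^2 / (A * s^2):
  A. T·m²: ✓ matches
  B. V: ✗ does not match
  C. Wb/m²: ✗ does not match
  D. A·m²: ✗ does not match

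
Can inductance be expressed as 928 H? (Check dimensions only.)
Yes

inductance has SI base units: kg * m^2 / (A^2 * s^2)
H reduces to the same SI base units, so it is a valid unit for inductance.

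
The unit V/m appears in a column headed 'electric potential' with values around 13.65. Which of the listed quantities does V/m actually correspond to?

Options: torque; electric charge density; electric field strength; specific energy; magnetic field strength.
electric field strength

electric potential should have units dimensionally equivalent to kg * m^2 / (A * s^3) (e.g. V).
The given unit 'V/m' reduces to kg * m / (A * s^3). Of the listed options, that is the dimensionality of electric field strength.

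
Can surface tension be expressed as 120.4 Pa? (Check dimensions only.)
No

surface tension has SI base units: kg / s^2
Pa does NOT reduce to kg / s^2; a valid unit for surface tension would be e.g. N/m.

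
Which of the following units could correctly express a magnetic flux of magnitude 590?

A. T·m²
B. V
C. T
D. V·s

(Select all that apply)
A, D

magnetic flux has SI base units: kg * m^2 / (A * s^2)

Checking each option against kg * m^2 / (A * s^2):
  A. T·m²: ✓ matches
  B. V: ✗ does not match
  C. T: ✗ does not match
  D. V·s: ✓ matches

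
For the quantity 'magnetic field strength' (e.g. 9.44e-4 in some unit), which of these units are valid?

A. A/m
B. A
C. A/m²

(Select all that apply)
A

magnetic field strength has SI base units: A / m

Checking each option against A / m:
  A. A/m: ✓ matches
  B. A: ✗ does not match
  C. A/m²: ✗ does not match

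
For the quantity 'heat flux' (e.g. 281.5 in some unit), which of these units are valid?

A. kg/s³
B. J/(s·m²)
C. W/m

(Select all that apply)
A, B

heat flux has SI base units: kg / s^3

Checking each option against kg / s^3:
  A. kg/s³: ✓ matches
  B. J/(s·m²): ✓ matches
  C. W/m: ✗ does not match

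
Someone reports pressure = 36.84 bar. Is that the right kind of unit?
Yes

pressure has SI base units: kg / (m * s^2)
bar reduces to the same SI base units, so it is a valid unit for pressure.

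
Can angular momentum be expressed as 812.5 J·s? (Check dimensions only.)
Yes

angular momentum has SI base units: kg * m^2 / s
J·s reduces to the same SI base units, so it is a valid unit for angular momentum.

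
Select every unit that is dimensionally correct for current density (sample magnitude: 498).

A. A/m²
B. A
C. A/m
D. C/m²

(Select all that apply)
A

current density has SI base units: A / m^2

Checking each option against A / m^2:
  A. A/m²: ✓ matches
  B. A: ✗ does not match
  C. A/m: ✗ does not match
  D. C/m²: ✗ does not match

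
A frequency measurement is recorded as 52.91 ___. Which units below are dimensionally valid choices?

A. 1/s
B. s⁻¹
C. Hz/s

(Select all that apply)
A, B

frequency has SI base units: 1 / s

Checking each option against 1 / s:
  A. 1/s: ✓ matches
  B. s⁻¹: ✓ matches
  C. Hz/s: ✗ does not match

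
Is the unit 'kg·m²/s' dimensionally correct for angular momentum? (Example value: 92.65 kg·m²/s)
Yes

angular momentum has SI base units: kg * m^2 / s
kg·m²/s reduces to the same SI base units, so it is a valid unit for angular momentum.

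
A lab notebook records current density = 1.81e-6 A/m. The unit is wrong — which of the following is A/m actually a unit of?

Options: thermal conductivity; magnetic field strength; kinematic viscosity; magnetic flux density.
magnetic field strength

current density should have units dimensionally equivalent to A / m^2 (e.g. A/m²).
The given unit 'A/m' reduces to A / m. Of the listed options, that is the dimensionality of magnetic field strength.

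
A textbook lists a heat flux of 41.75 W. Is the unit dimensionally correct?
No

heat flux has SI base units: kg / s^3
W does NOT reduce to kg / s^3; a valid unit for heat flux would be e.g. W/m².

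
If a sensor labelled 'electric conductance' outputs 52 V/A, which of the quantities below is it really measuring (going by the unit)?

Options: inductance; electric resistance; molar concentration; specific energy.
electric resistance

electric conductance should have units dimensionally equivalent to A^2 * s^3 / (kg * m^2) (e.g. S).
The given unit 'V/A' reduces to kg * m^2 / (A^2 * s^3). Of the listed options, that is the dimensionality of electric resistance.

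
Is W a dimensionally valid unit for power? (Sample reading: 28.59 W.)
Yes

power has SI base units: kg * m^2 / s^3
W reduces to the same SI base units, so it is a valid unit for power.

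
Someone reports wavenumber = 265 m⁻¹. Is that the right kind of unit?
Yes

wavenumber has SI base units: 1 / m
m⁻¹ reduces to the same SI base units, so it is a valid unit for wavenumber.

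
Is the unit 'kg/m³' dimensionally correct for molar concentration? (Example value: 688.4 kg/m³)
No

molar concentration has SI base units: mol / m^3
kg/m³ does NOT reduce to mol / m^3; a valid unit for molar concentration would be e.g. mol/m³.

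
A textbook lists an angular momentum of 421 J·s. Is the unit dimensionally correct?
Yes

angular momentum has SI base units: kg * m^2 / s
J·s reduces to the same SI base units, so it is a valid unit for angular momentum.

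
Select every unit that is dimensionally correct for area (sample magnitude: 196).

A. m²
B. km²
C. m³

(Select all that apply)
A, B

area has SI base units: m^2

Checking each option against m^2:
  A. m²: ✓ matches
  B. km²: ✓ matches
  C. m³: ✗ does not match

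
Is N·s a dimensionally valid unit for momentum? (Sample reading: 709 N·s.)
Yes

momentum has SI base units: kg * m / s
N·s reduces to the same SI base units, so it is a valid unit for momentum.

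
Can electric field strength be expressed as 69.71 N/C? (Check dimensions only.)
Yes

electric field strength has SI base units: kg * m / (A * s^3)
N/C reduces to the same SI base units, so it is a valid unit for electric field strength.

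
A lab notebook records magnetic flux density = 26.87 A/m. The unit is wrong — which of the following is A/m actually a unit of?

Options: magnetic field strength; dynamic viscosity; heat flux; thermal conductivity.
magnetic field strength

magnetic flux density should have units dimensionally equivalent to kg / (A * s^2) (e.g. T).
The given unit 'A/m' reduces to A / m. Of the listed options, that is the dimensionality of magnetic field strength.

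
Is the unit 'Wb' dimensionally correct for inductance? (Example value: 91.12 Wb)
No

inductance has SI base units: kg * m^2 / (A^2 * s^2)
Wb does NOT reduce to kg * m^2 / (A^2 * s^2); a valid unit for inductance would be e.g. H.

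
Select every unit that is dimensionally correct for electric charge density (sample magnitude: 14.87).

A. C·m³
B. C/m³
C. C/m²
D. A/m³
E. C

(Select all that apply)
B

electric charge density has SI base units: A * s / m^3

Checking each option against A * s / m^3:
  A. C·m³: ✗ does not match
  B. C/m³: ✓ matches
  C. C/m²: ✗ does not match
  D. A/m³: ✗ does not match
  E. C: ✗ does not match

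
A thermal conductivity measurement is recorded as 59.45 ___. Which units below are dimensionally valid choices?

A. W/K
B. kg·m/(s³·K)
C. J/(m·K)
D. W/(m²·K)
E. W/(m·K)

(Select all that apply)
B, E

thermal conductivity has SI base units: kg * m / (s^3 * K)

Checking each option against kg * m / (s^3 * K):
  A. W/K: ✗ does not match
  B. kg·m/(s³·K): ✓ matches
  C. J/(m·K): ✗ does not match
  D. W/(m²·K): ✗ does not match
  E. W/(m·K): ✓ matches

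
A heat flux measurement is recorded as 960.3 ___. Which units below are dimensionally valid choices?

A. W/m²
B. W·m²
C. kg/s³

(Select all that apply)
A, C

heat flux has SI base units: kg / s^3

Checking each option against kg / s^3:
  A. W/m²: ✓ matches
  B. W·m²: ✗ does not match
  C. kg/s³: ✓ matches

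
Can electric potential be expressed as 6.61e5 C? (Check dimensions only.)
No

electric potential has SI base units: kg * m^2 / (A * s^3)
C does NOT reduce to kg * m^2 / (A * s^3); a valid unit for electric potential would be e.g. V.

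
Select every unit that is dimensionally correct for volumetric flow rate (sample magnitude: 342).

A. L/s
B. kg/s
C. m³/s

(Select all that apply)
A, C

volumetric flow rate has SI base units: m^3 / s

Checking each option against m^3 / s:
  A. L/s: ✓ matches
  B. kg/s: ✗ does not match
  C. m³/s: ✓ matches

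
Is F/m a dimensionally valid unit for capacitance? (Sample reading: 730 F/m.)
No

capacitance has SI base units: A^2 * s^4 / (kg * m^2)
F/m does NOT reduce to A^2 * s^4 / (kg * m^2); a valid unit for capacitance would be e.g. F.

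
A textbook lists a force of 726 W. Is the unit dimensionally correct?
No

force has SI base units: kg * m / s^2
W does NOT reduce to kg * m / s^2; a valid unit for force would be e.g. N.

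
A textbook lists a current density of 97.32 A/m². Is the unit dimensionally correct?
Yes

current density has SI base units: A / m^2
A/m² reduces to the same SI base units, so it is a valid unit for current density.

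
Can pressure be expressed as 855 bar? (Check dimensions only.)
Yes

pressure has SI base units: kg / (m * s^2)
bar reduces to the same SI base units, so it is a valid unit for pressure.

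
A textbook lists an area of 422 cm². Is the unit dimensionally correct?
Yes

area has SI base units: m^2
cm² reduces to the same SI base units, so it is a valid unit for area.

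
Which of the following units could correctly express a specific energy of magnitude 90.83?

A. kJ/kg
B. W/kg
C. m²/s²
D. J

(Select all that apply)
A, C

specific energy has SI base units: m^2 / s^2

Checking each option against m^2 / s^2:
  A. kJ/kg: ✓ matches
  B. W/kg: ✗ does not match
  C. m²/s²: ✓ matches
  D. J: ✗ does not match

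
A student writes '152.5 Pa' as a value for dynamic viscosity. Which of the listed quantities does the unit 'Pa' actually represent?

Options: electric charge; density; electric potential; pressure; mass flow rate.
pressure

dynamic viscosity should have units dimensionally equivalent to kg / (m * s) (e.g. Pa·s).
The given unit 'Pa' reduces to kg / (m * s^2). Of the listed options, that is the dimensionality of pressure.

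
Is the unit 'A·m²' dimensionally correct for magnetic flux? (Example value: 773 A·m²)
No

magnetic flux has SI base units: kg * m^2 / (A * s^2)
A·m² does NOT reduce to kg * m^2 / (A * s^2); a valid unit for magnetic flux would be e.g. Wb.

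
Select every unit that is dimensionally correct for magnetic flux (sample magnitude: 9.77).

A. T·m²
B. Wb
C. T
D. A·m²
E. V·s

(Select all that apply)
A, B, E

magnetic flux has SI base units: kg * m^2 / (A * s^2)

Checking each option against kg * m^2 / (A * s^2):
  A. T·m²: ✓ matches
  B. Wb: ✓ matches
  C. T: ✗ does not match
  D. A·m²: ✗ does not match
  E. V·s: ✓ matches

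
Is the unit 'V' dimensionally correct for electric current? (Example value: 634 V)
No

electric current has SI base units: A
V does NOT reduce to A; a valid unit for electric current would be e.g. A.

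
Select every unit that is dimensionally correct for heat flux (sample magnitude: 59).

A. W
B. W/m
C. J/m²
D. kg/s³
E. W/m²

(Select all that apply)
D, E

heat flux has SI base units: kg / s^3

Checking each option against kg / s^3:
  A. W: ✗ does not match
  B. W/m: ✗ does not match
  C. J/m²: ✗ does not match
  D. kg/s³: ✓ matches
  E. W/m²: ✓ matches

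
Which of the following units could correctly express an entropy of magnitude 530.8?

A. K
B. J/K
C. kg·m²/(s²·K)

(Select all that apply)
B, C

entropy has SI base units: kg * m^2 / (s^2 * K)

Checking each option against kg * m^2 / (s^2 * K):
  A. K: ✗ does not match
  B. J/K: ✓ matches
  C. kg·m²/(s²·K): ✓ matches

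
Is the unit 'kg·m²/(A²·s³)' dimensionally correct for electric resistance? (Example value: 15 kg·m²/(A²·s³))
Yes

electric resistance has SI base units: kg * m^2 / (A^2 * s^3)
kg·m²/(A²·s³) reduces to the same SI base units, so it is a valid unit for electric resistance.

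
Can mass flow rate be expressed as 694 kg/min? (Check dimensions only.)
Yes

mass flow rate has SI base units: kg / s
kg/min reduces to the same SI base units, so it is a valid unit for mass flow rate.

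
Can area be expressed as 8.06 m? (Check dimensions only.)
No

area has SI base units: m^2
m does NOT reduce to m^2; a valid unit for area would be e.g. m².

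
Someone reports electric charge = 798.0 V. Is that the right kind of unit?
No

electric charge has SI base units: A * s
V does NOT reduce to A * s; a valid unit for electric charge would be e.g. C.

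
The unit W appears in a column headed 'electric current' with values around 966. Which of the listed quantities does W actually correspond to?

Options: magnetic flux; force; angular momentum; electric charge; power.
power

electric current should have units dimensionally equivalent to A (e.g. A).
The given unit 'W' reduces to kg * m^2 / s^3. Of the listed options, that is the dimensionality of power.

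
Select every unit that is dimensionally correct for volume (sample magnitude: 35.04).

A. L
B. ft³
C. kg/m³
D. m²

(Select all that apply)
A, B

volume has SI base units: m^3

Checking each option against m^3:
  A. L: ✓ matches
  B. ft³: ✓ matches
  C. kg/m³: ✗ does not match
  D. m²: ✗ does not match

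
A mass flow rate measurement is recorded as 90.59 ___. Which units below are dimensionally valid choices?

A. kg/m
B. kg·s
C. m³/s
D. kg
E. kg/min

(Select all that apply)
E

mass flow rate has SI base units: kg / s

Checking each option against kg / s:
  A. kg/m: ✗ does not match
  B. kg·s: ✗ does not match
  C. m³/s: ✗ does not match
  D. kg: ✗ does not match
  E. kg/min: ✓ matches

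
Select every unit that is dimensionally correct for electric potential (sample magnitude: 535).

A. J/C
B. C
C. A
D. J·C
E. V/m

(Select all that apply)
A

electric potential has SI base units: kg * m^2 / (A * s^3)

Checking each option against kg * m^2 / (A * s^3):
  A. J/C: ✓ matches
  B. C: ✗ does not match
  C. A: ✗ does not match
  D. J·C: ✗ does not match
  E. V/m: ✗ does not match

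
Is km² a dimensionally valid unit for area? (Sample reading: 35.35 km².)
Yes

area has SI base units: m^2
km² reduces to the same SI base units, so it is a valid unit for area.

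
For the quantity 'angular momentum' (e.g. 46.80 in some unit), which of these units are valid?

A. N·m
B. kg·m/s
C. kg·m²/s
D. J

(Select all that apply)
C

angular momentum has SI base units: kg * m^2 / s

Checking each option against kg * m^2 / s:
  A. N·m: ✗ does not match
  B. kg·m/s: ✗ does not match
  C. kg·m²/s: ✓ matches
  D. J: ✗ does not match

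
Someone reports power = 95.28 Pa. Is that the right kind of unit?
No

power has SI base units: kg * m^2 / s^3
Pa does NOT reduce to kg * m^2 / s^3; a valid unit for power would be e.g. W.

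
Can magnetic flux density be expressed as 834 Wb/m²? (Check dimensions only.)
Yes

magnetic flux density has SI base units: kg / (A * s^2)
Wb/m² reduces to the same SI base units, so it is a valid unit for magnetic flux density.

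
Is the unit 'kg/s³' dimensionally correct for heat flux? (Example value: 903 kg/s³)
Yes

heat flux has SI base units: kg / s^3
kg/s³ reduces to the same SI base units, so it is a valid unit for heat flux.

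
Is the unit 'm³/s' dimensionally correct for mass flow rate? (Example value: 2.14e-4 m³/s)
No

mass flow rate has SI base units: kg / s
m³/s does NOT reduce to kg / s; a valid unit for mass flow rate would be e.g. kg/s.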